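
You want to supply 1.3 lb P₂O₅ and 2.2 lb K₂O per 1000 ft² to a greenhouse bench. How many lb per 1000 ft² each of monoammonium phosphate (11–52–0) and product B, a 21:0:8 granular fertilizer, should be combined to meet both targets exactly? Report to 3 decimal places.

Let a = lb of monoammonium phosphate, b = lb of product B (per 1000 ft²).
P₂O₅: 0.52·a + 0·b = 1.3
K₂O: 0·a + 0.08·b = 2.2
Solving simultaneously: a = 2.5, b = 27.5.

2.500 lb monoammonium phosphate, 27.500 lb product B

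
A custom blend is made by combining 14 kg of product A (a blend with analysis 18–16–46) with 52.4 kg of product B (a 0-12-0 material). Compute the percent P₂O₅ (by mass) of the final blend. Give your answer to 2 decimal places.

Total mass = 14 + 52.4 = 66.4 kg.
P₂O₅ mass = 16%×14 + 12%×52.4 = 8.528 kg.
% P₂O₅ = 8.528 / 66.4 = 12.8434%.

12.84% P₂O₅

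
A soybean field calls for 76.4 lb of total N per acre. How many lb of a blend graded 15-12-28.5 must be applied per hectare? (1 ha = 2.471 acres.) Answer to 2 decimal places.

1258.56 lb of product per hectare

Product per acre = 76.4 / 15% = 509.333 lb.
Convert to per hectare: 509.333 × 2.471 = 1258.563 lb.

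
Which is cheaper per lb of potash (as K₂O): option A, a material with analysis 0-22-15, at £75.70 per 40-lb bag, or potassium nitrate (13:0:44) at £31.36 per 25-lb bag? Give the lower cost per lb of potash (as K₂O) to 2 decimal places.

£2.85 per lb K₂O (potassium nitrate)

option A: K₂O per bag = 40 × 15% = 6 lb; cost = 75.70 / 6 = £12.6167/lb K₂O.
potassium nitrate: K₂O per bag = 25 × 44% = 11 lb; cost = 31.36 / 11 = £2.8509/lb K₂O.
potassium nitrate is cheaper.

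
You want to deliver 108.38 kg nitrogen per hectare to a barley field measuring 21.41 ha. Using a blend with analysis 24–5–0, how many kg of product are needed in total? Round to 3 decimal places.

9668.399 kg

Product per hectare = 108.38 / 24% = 451.583 kg.
Total product = 451.583 × 21.41 = 9668.3992 kg.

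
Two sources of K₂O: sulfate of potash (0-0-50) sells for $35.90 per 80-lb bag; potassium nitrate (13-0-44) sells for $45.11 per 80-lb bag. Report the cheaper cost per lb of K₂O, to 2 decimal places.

$0.90 per lb K₂O (sulfate of potash)

sulfate of potash: K₂O per bag = 80 × 50% = 40 lb; cost = 35.90 / 40 = $0.8975/lb K₂O.
potassium nitrate: K₂O per bag = 80 × 44% = 35.2 lb; cost = 45.11 / 35.2 = $1.2815/lb K₂O.
sulfate of potash is cheaper.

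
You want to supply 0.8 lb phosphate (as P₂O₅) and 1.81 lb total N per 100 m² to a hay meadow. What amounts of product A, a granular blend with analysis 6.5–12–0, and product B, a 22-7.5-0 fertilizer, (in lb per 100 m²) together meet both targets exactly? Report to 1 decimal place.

Per-100 m² balance (a = product A, b = product B):
P₂O₅: 0.12·a + 0.075·b = 0.8
N: 0.065·a + 0.22·b = 1.81
From row1: a = (0.8 − 0.075·b) / 0.12.
Into row2: 0.065·(0.8 − 0.075·b)/0.12 + 0.22·b = 1.81 → b = 7.6748, a = 1.86992.

1.9 lb product A, 7.7 lb product B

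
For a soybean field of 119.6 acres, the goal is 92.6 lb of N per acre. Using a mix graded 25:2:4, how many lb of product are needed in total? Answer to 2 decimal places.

Product per acre = 92.6 / 25% = 370.4 lb.
Total product = 370.4 × 119.6 = 44299.84 lb.

44299.84 lb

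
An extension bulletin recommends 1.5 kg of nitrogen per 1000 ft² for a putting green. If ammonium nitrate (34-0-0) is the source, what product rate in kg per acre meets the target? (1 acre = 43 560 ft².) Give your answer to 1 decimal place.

Product per 1000 ft² = 1.5 / 34% = 4.41176 kg.
Convert to per acre: 4.41176 × 43.56 = 192.176 kg.

192.2 kg of product per acre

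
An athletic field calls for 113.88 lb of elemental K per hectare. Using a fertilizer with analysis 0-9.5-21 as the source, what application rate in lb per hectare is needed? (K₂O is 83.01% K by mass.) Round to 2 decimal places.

As K₂O: 113.88 / 0.8301 = 137.188 lb per hectare.
Product per hectare = 137.188 / 21% = 653.278 lb.

653.28 lb of product per hectare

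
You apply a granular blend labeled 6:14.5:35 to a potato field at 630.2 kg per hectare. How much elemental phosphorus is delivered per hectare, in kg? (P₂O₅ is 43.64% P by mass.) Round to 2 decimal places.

P₂O₅ per hectare = 630.2 × 14.5% = 91.379 kg.
Elemental P = 91.379 × 0.4364 = 39.8778 kg per hectare.

39.88 kg P per hectare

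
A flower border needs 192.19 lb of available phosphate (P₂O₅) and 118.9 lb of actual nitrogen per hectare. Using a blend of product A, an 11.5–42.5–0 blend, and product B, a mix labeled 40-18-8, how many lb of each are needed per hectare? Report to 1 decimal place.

371.6 lb product A, 190.4 lb product B

Per-hectare balance (a = product A, b = product B):
P₂O₅: 0.425·a + 0.18·b = 192.19
N: 0.115·a + 0.4·b = 118.9
Eliminate b: (row1) − 0.18/0.4·(row2) → 0.37325·a = 138.685, so a = 371.561.
Then b = (118.9 − 0.115·371.561) / 0.4 = 190.426.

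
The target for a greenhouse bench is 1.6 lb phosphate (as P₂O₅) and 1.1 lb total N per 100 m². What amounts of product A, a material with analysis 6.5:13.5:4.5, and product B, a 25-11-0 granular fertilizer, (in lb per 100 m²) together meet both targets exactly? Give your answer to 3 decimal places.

Let a = lb of product A, b = lb of product B (per 100 m²).
P₂O₅: 0.135·a + 0.11·b = 1.6
N: 0.065·a + 0.25·b = 1.1
From row1: a = (1.6 − 0.11·b) / 0.135.
Into row2: 0.065·(1.6 − 0.11·b)/0.135 + 0.25·b = 1.1 → b = 1.67293, a = 10.4887.

10.489 lb product A, 1.673 lb product B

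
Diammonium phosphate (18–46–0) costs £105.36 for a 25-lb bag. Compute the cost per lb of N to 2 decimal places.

£23.41 per lb N

N in bag = 25 × 18% = 4.5 lb.
Cost per lb N = £105.36 / 4.5 = £23.4133.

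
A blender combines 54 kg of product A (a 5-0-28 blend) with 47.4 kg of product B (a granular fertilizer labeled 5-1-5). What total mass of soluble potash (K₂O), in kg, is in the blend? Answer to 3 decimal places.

K₂O mass = 28%×54 + 5%×47.4 = 17.49 kg.

17.490 kg K₂O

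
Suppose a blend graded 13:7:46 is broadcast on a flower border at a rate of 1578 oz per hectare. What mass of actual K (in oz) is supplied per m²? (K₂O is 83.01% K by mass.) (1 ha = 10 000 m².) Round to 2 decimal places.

K₂O per hectare = 1578 × 46% = 725.88 oz.
Elemental K = 725.88 × 0.8301 = 602.553 oz per hectare.
Convert to per m²: 602.553 × 0.0001 = 0.0602553 oz.

0.06 oz K per sq m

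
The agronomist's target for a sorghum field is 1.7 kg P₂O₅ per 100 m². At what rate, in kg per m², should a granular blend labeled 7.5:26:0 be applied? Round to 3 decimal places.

0.065 kg of product per sq m

Product per 100 m² = 1.7 / 26% = 6.53846 kg.
Convert to per m²: 6.53846 × 0.01 = 0.0653846 kg.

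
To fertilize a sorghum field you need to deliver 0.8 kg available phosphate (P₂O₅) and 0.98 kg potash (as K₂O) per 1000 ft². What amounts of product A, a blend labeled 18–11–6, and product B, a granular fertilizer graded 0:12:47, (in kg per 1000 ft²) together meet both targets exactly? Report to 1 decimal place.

Per-1000 ft² balance (a = product A, b = product B):
P₂O₅: 0.11·a + 0.12·b = 0.8
K₂O: 0.06·a + 0.47·b = 0.98
Solving simultaneously: a = 5.80674, b = 1.34382.

5.8 kg product A, 1.3 kg product B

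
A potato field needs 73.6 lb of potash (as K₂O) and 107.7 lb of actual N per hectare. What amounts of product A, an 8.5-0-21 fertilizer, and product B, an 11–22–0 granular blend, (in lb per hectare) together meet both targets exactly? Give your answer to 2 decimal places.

350.48 lb product A, 708.27 lb product B

Let a = lb of product A, b = lb of product B (per hectare).
K₂O: 0.21·a + 0·b = 73.6
N: 0.085·a + 0.11·b = 107.7
Eliminate a: (row1) − 0.21/0.085·(row2) → -0.271765·b = -192.482, so b = 708.268.
Back-substitute: a = (73.6 − 0·708.268) / 0.21 = 350.476.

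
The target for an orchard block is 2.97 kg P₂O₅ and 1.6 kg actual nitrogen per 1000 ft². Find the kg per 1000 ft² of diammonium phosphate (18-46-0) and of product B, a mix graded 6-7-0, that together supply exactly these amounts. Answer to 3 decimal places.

4.413 kg diammonium phosphate, 13.427 kg product B

Per-1000 ft² balance (a = diammonium phosphate, b = product B):
P₂O₅: 0.46·a + 0.07·b = 2.97
N: 0.18·a + 0.06·b = 1.6
From row1: a = (2.97 − 0.07·b) / 0.46.
Into row2: 0.18·(2.97 − 0.07·b)/0.46 + 0.06·b = 1.6 → b = 13.4267, a = 4.41333.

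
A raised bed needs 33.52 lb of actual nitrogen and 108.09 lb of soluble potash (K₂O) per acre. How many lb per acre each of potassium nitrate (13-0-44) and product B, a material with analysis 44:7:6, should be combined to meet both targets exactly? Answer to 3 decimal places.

245.147 lb potassium nitrate, 3.752 lb product B

With a, b = lb per acre of potassium nitrate and product B:
N: 0.13·a + 0.44·b = 33.52
K₂O: 0.44·a + 0.06·b = 108.09
From row1: a = (33.52 − 0.44·b) / 0.13.
Into row2: 0.44·(33.52 − 0.44·b)/0.13 + 0.06·b = 108.09 → b = 3.75188, a = 245.14747.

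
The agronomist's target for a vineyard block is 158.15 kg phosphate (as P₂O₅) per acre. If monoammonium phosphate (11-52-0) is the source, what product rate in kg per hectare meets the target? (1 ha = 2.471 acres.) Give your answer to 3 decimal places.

Product per acre = 158.15 / 52% = 304.135 kg.
Convert to per hectare: 304.135 × 2.471 = 751.5166 kg.

751.517 kg of product per hectare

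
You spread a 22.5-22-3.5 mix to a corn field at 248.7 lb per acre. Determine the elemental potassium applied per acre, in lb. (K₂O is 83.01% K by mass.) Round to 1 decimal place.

7.2 lb K per acre

K₂O per acre = 248.7 × 3.5% = 8.7045 lb.
Elemental K = 8.7045 × 0.8301 = 7.22561 lb per acre.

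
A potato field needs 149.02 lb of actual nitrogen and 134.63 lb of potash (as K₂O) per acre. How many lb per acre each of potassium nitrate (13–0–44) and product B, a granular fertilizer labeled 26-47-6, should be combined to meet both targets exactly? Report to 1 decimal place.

244.5 lb potassium nitrate, 450.9 lb product B

Let a = lb of potassium nitrate, b = lb of product B (per acre).
N: 0.13·a + 0.26·b = 149.02
K₂O: 0.44·a + 0.06·b = 134.63
From row1: a = (149.02 − 0.26·b) / 0.13.
Into row2: 0.44·(149.02 − 0.26·b)/0.13 + 0.06·b = 134.63 → b = 450.909, a = 244.49.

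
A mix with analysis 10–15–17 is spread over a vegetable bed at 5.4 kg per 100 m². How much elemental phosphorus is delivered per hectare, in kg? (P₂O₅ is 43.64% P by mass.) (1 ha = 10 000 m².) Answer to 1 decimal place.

P₂O₅ per 100 m² = 5.4 × 15% = 0.81 kg.
Elemental P = 0.81 × 0.4364 = 0.353484 kg per 100 m².
Convert to per hectare: 0.353484 × 100 = 35.3484 kg.

35.3 kg P per hectare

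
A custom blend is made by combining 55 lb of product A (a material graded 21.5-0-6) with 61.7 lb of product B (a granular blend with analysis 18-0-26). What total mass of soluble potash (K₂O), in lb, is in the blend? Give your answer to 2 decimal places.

19.34 lb K₂O

K₂O mass = 6%×55 + 26%×61.7 = 19.342 lb.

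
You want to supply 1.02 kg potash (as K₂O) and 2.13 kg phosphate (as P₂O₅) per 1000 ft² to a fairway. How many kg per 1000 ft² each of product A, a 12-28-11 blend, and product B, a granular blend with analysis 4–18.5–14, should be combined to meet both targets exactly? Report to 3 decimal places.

With a, b = kg per 1000 ft² of product A and product B:
K₂O: 0.11·a + 0.14·b = 1.02
P₂O₅: 0.28·a + 0.185·b = 2.13
Eliminate b: (row1) − 0.14/0.185·(row2) → -0.101892·a = -0.591892, so a = 5.80902.
Then b = (2.13 − 0.28·5.80902) / 0.185 = 2.72149.

5.809 kg product A, 2.721 kg product B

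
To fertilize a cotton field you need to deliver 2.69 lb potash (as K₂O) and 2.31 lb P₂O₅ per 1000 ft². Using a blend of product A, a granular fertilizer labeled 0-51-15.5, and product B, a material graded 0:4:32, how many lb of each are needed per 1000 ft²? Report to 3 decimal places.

With a, b = lb per 1000 ft² of product A and product B:
K₂O: 0.155·a + 0.32·b = 2.69
P₂O₅: 0.51·a + 0.04·b = 2.31
Eliminate a: (row1) − 0.155/0.51·(row2) → 0.307843·b = 1.98794, so b = 6.45764.
Back-substitute: a = (2.69 − 0.32·6.45764) / 0.155 = 4.02293.

4.023 lb product A, 6.458 lb product B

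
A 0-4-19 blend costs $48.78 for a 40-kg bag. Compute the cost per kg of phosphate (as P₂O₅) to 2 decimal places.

P₂O₅ in bag = 40 × 4% = 1.6 kg.
Cost per kg P₂O₅ = $48.78 / 1.6 = $30.4875.

$30.49 per kg P₂O₅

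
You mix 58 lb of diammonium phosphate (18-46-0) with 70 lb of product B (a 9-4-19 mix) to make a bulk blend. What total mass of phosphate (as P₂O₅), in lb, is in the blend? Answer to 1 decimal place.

P₂O₅ mass = 46%×58 + 4%×70 = 29.48 lb.

29.5 lb P₂O₅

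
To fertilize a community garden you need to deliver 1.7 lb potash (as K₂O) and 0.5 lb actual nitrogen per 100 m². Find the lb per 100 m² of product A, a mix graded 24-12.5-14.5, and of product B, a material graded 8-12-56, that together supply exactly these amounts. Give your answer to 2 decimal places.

1.17 lb product A, 2.73 lb product B

Let a = lb of product A, b = lb of product B (per 100 m²).
K₂O: 0.145·a + 0.56·b = 1.7
N: 0.24·a + 0.08·b = 0.5
Eliminate b: (row1) − 0.56/0.08·(row2) → -1.535·a = -1.8, so a = 1.17264.
Then b = (0.5 − 0.24·1.17264) / 0.08 = 2.73208.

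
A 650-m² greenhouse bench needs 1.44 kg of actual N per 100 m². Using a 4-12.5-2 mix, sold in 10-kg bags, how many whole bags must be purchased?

Product per 100 m² = 1.44 / 4% = 36 kg.
Total product = 36 × 650 / 100 = 234 kg.
Bags = ⌈234 / 10⌉ = 24.

24 bags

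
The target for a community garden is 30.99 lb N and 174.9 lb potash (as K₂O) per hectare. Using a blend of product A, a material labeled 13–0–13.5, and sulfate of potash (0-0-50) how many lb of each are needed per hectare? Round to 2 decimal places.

Per-hectare balance (a = product A, b = sulfate of potash):
N: 0.13·a + 0·b = 30.99
K₂O: 0.135·a + 0.5·b = 174.9
From row1: a = (30.99 − 0·b) / 0.13.
Into row2: 0.135·(30.99 − 0·b)/0.13 + 0.5·b = 174.9 → b = 285.436, a = 238.3846.

238.38 lb product A, 285.44 lb sulfate of potash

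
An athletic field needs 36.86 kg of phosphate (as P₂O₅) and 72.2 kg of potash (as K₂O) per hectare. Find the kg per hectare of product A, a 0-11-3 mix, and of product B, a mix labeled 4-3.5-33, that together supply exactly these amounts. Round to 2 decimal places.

Per-hectare balance (a = product A, b = product B):
P₂O₅: 0.11·a + 0.035·b = 36.86
K₂O: 0.03·a + 0.33·b = 72.2
Eliminate a: (row1) − 0.11/0.03·(row2) → -1.175·b = -227.873, so b = 193.9348.
Back-substitute: a = (36.86 − 0.035·193.9348) / 0.11 = 273.384.

273.38 kg product A, 193.93 kg product B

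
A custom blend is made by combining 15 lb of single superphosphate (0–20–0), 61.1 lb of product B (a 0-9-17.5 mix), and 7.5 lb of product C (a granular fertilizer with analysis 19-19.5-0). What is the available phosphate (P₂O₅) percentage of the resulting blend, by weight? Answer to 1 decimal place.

Total mass = 15 + 61.1 + 7.5 = 83.6 lb.
P₂O₅ mass = 20%×15 + 9%×61.1 + 19.5%×7.5 = 9.9615 lb.
% P₂O₅ = 9.9615 / 83.6 = 11.9157%.

11.9% P₂O₅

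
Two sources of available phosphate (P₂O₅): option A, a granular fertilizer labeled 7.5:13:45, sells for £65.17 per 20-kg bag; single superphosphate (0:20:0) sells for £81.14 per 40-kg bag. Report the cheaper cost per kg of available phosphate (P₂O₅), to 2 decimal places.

option A: P₂O₅ per bag = 20 × 13% = 2.6 kg; cost = 65.17 / 2.6 = £25.0654/kg P₂O₅.
single superphosphate: P₂O₅ per bag = 40 × 20% = 8 kg; cost = 81.14 / 8 = £10.1425/kg P₂O₅.
single superphosphate is cheaper.

£10.14 per kg P₂O₅ (single superphosphate)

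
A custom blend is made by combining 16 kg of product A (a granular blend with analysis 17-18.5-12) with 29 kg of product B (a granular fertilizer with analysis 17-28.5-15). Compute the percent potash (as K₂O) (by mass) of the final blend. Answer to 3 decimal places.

13.933% K₂O

Total mass = 16 + 29 = 45 kg.
K₂O mass = 12%×16 + 15%×29 = 6.27 kg.
% K₂O = 6.27 / 45 = 13.9333%.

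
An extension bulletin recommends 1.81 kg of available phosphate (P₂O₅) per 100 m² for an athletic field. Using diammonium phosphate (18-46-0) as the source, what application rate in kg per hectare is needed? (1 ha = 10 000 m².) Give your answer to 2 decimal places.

Product per 100 m² = 1.81 / 46% = 3.93478 kg.
Convert to per hectare: 3.93478 × 100 = 393.478 kg.

393.48 kg of product per hectare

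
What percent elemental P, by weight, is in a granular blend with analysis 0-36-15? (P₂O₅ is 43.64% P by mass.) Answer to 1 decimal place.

%P = 36 × 0.4364 = 15.7104%.

15.7% P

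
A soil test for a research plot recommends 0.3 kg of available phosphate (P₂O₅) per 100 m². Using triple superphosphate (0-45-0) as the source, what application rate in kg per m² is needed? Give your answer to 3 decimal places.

0.007 kg of product per sq m

Product per 100 m² = 0.3 / 45% = 0.666667 kg.
Convert to per m²: 0.666667 × 0.01 = 0.00666667 kg.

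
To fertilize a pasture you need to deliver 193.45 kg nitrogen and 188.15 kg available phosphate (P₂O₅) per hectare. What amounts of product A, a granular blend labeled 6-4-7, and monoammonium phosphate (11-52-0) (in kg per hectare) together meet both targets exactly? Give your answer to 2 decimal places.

With a, b = kg per hectare of product A and monoammonium phosphate:
N: 0.06·a + 0.11·b = 193.45
P₂O₅: 0.04·a + 0.52·b = 188.15
Eliminate a: (row1) − 0.06/0.04·(row2) → -0.67·b = -88.775, so b = 132.5.
Back-substitute: a = (193.45 − 0.11·132.5) / 0.06 = 2981.25.

2981.25 kg product A, 132.50 kg monoammonium phosphate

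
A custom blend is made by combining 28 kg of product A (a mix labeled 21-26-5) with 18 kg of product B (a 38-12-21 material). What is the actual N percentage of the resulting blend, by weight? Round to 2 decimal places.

Total mass = 28 + 18 = 46 kg.
N mass = 21%×28 + 38%×18 = 12.72 kg.
% N = 12.72 / 46 = 27.6522%.

27.65% N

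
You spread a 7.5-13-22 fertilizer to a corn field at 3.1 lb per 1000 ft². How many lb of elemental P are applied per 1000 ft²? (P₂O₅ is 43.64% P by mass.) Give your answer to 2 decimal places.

0.18 lb P per thousand sq ft

P₂O₅ per 1000 ft² = 3.1 × 13% = 0.403 lb.
Elemental P = 0.403 × 0.4364 = 0.175869 lb per 1000 ft².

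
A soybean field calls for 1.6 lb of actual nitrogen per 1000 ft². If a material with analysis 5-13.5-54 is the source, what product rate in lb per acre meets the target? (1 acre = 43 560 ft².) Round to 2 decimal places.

Product per 1000 ft² = 1.6 / 5% = 32 lb.
Convert to per acre: 32 × 43.56 = 1393.92 lb.

1393.92 lb of product per acre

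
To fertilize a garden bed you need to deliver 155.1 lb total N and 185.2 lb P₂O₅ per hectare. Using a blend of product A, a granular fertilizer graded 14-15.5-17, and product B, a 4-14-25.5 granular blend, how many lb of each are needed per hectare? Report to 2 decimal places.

With a, b = lb per hectare of product A and product B:
N: 0.14·a + 0.04·b = 155.1
P₂O₅: 0.155·a + 0.14·b = 185.2
From row1: a = (155.1 − 0.04·b) / 0.14.
Into row2: 0.155·(155.1 − 0.04·b)/0.14 + 0.14·b = 185.2 → b = 140.858, a = 1067.612.

1067.61 lb product A, 140.86 lb product B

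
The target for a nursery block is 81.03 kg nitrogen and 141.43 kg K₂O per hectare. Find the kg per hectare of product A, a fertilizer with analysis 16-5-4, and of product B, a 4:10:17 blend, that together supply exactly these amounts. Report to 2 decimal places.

317.11 kg product A, 757.33 kg product B

Per-hectare balance (a = product A, b = product B):
N: 0.16·a + 0.04·b = 81.03
K₂O: 0.04·a + 0.17·b = 141.43
Solving simultaneously: a = 317.105, b = 757.328.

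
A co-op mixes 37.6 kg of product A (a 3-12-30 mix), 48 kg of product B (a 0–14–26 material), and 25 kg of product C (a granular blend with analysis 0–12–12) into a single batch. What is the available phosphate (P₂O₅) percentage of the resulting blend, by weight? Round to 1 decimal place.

12.9% P₂O₅

Total mass = 37.6 + 48 + 25 = 110.6 kg.
P₂O₅ mass = 12%×37.6 + 14%×48 + 12%×25 = 14.232 kg.
% P₂O₅ = 14.232 / 110.6 = 12.868%.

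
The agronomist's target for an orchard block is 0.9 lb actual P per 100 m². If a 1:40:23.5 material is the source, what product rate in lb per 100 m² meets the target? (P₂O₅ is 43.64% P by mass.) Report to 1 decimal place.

As P₂O₅: 0.9 / 0.4364 = 2.06233 lb per 100 m².
Product per 100 m² = 2.06233 / 40% = 5.15582 lb.

5.2 lb of product per hundred sq m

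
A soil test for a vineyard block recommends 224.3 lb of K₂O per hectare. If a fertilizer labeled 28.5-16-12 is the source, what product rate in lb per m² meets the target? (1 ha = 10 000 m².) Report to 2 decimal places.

Product per hectare = 224.3 / 12% = 1869.17 lb.
Convert to per m²: 1869.17 × 0.0001 = 0.186917 lb.

0.19 lb of product per sq m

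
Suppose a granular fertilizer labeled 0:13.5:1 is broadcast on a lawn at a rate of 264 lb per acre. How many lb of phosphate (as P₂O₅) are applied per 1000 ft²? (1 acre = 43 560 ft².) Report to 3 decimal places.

0.818 lb P₂O₅ per thousand sq ft

P₂O₅ per acre = 264 × 13.5% = 35.64 lb.
Convert to per 1000 ft²: 35.64 × 0.0229568 = 0.818182 lb.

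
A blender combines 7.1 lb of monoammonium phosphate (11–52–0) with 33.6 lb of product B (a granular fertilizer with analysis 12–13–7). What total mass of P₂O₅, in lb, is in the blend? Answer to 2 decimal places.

8.06 lb P₂O₅

P₂O₅ mass = 52%×7.1 + 13%×33.6 = 8.06 lb.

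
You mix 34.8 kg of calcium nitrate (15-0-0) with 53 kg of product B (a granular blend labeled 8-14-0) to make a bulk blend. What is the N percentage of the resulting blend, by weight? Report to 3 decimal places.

Total mass = 34.8 + 53 = 87.8 kg.
N mass = 15%×34.8 + 8%×53 = 9.46 kg.
% N = 9.46 / 87.8 = 10.77449%.

10.774% N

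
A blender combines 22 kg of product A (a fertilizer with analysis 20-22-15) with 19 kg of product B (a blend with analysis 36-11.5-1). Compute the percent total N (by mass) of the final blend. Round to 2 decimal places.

27.41% N

Total mass = 22 + 19 = 41 kg.
N mass = 20%×22 + 36%×19 = 11.24 kg.
% N = 11.24 / 41 = 27.4146%.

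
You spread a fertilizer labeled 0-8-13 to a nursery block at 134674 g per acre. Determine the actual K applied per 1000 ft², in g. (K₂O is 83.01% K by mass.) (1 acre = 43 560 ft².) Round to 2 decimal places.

K₂O per acre = 134674 × 13% = 17507.6 g.
Elemental K = 17507.6 × 0.8301 = 14533.1 g per acre.
Convert to per 1000 ft²: 14533.1 × 0.0229568 = 333.634 g.

333.63 g K per thousand sq ft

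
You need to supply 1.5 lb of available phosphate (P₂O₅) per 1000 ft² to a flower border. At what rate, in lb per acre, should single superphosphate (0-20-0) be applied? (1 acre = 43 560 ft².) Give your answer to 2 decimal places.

326.70 lb of product per acre

Product per 1000 ft² = 1.5 / 20% = 7.5 lb.
Convert to per acre: 7.5 × 43.56 = 326.7 lb.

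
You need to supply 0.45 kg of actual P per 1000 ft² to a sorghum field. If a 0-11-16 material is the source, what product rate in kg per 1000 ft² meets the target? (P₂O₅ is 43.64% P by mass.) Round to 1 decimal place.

As P₂O₅: 0.45 / 0.4364 = 1.03116 kg per 1000 ft².
Product per 1000 ft² = 1.03116 / 11% = 9.37422 kg.

9.4 kg of product per thousand sq ft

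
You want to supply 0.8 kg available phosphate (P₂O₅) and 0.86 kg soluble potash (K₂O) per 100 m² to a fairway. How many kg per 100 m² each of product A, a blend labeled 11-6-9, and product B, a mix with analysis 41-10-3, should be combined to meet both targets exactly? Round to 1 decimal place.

8.6 kg product A, 2.8 kg product B

Per-100 m² balance (a = product A, b = product B):
P₂O₅: 0.06·a + 0.1·b = 0.8
K₂O: 0.09·a + 0.03·b = 0.86
Eliminate b: (row1) − 0.1/0.03·(row2) → -0.24·a = -2.06667, so a = 8.61111.
Then b = (0.86 − 0.09·8.61111) / 0.03 = 2.83333.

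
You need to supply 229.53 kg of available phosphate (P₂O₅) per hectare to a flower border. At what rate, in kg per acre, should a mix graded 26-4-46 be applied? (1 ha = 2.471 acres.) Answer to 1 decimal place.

2322.2 kg of product per acre

Product per hectare = 229.53 / 4% = 5738.25 kg.
Convert to per acre: 5738.25 × 0.404694 = 2322.24 kg.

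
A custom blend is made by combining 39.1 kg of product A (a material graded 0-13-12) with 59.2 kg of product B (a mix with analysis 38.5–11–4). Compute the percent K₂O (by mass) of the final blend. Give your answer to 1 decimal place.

7.2% K₂O

Total mass = 39.1 + 59.2 = 98.3 kg.
K₂O mass = 12%×39.1 + 4%×59.2 = 7.06 kg.
% K₂O = 7.06 / 98.3 = 7.1821%.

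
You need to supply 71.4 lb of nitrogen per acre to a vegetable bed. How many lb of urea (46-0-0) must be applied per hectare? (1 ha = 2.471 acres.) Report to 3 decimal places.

Product per acre = 71.4 / 46% = 155.217 lb.
Convert to per hectare: 155.217 × 2.471 = 383.5422 lb.

383.542 lb of product per hectare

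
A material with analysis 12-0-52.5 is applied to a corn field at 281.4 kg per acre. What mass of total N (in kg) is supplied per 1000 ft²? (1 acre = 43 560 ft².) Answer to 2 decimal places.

0.78 kg N per thousand sq ft

nitrogen per acre = 281.4 × 12% = 33.768 kg.
Convert to per 1000 ft²: 33.768 × 0.0229568 = 0.775207 kg.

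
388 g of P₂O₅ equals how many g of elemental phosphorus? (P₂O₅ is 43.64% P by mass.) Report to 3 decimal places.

169.323 g P

P = 388 × 0.4364 = 169.3232 g.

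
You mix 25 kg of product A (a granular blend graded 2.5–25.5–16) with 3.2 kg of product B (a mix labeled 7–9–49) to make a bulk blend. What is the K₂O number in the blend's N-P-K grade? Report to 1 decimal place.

19.7% K₂O

Total mass = 25 + 3.2 = 28.2 kg.
K₂O mass = 16%×25 + 49%×3.2 = 5.568 kg.
% K₂O = 5.568 / 28.2 = 19.7447%.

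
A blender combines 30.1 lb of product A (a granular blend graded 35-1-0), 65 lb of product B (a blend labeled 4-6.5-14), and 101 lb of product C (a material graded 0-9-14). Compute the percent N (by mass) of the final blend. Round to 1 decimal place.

Total mass = 30.1 + 65 + 101 = 196.1 lb.
N mass = 35%×30.1 + 4%×65 + 0%×101 = 13.135 lb.
% N = 13.135 / 196.1 = 6.69811%.

6.7% N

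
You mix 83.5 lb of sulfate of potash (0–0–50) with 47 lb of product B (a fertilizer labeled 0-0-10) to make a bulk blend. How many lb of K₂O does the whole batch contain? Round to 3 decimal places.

46.450 lb K₂O

K₂O mass = 50%×83.5 + 10%×47 = 46.45 lb.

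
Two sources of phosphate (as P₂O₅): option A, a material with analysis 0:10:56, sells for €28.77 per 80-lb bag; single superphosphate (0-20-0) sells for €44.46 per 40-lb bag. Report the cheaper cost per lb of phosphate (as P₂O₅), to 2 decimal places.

€3.60 per lb P₂O₅ (option A)

option A: P₂O₅ per bag = 80 × 10% = 8 lb; cost = 28.77 / 8 = €3.5962/lb P₂O₅.
single superphosphate: P₂O₅ per bag = 40 × 20% = 8 lb; cost = 44.46 / 8 = €5.5575/lb P₂O₅.
option A is cheaper.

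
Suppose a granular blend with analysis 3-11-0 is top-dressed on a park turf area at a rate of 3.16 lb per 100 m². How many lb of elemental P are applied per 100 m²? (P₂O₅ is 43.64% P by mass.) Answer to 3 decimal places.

P₂O₅ per 100 m² = 3.16 × 11% = 0.3476 lb.
Elemental P = 0.3476 × 0.4364 = 0.151693 lb per 100 m².

0.152 lb P per hundred sq m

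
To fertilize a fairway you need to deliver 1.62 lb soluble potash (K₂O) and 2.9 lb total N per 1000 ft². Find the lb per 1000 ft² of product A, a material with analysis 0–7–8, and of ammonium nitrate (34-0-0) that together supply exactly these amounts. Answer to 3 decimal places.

Per-1000 ft² balance (a = product A, b = ammonium nitrate):
K₂O: 0.08·a + 0·b = 1.62
N: 0·a + 0.34·b = 2.9
Solving simultaneously: a = 20.25, b = 8.52941.

20.250 lb product A, 8.529 lb ammonium nitrate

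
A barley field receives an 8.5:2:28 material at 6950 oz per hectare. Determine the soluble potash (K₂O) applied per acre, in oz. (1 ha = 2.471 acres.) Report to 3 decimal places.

787.535 oz K₂O per acre

K₂O per hectare = 6950 × 28% = 1946 oz.
Convert to per acre: 1946 × 0.404694 = 787.5354 oz.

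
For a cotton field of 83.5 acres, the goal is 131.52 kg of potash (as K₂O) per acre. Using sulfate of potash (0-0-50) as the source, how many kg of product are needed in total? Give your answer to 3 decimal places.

21963.840 kg

Product per acre = 131.52 / 50% = 263.04 kg.
Total product = 263.04 × 83.5 = 21963.84 kg.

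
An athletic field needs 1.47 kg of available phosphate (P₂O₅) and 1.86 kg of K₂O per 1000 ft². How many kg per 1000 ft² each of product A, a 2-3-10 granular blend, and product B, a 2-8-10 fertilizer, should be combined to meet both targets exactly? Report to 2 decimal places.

0.36 kg product A, 18.24 kg product B

Per-1000 ft² balance (a = product A, b = product B):
P₂O₅: 0.03·a + 0.08·b = 1.47
K₂O: 0.1·a + 0.1·b = 1.86
Eliminate b: (row1) − 0.08/0.1·(row2) → -0.05·a = -0.018, so a = 0.36.
Then b = (1.86 − 0.1·0.36) / 0.1 = 18.24.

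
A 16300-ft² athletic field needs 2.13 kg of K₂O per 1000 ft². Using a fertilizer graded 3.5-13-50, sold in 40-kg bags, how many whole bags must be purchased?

2 bags

Product per 1000 ft² = 2.13 / 50% = 4.26 kg.
Total product = 4.26 × 16300 / 1000 = 69.438 kg.
Bags = ⌈69.438 / 40⌉ = 2.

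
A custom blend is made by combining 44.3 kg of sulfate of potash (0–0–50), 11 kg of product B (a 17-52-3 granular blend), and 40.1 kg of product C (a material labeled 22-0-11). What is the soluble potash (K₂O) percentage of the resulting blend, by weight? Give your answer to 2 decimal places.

Total mass = 44.3 + 11 + 40.1 = 95.4 kg.
K₂O mass = 50%×44.3 + 3%×11 + 11%×40.1 = 26.891 kg.
% K₂O = 26.891 / 95.4 = 28.1876%.

28.19% K₂O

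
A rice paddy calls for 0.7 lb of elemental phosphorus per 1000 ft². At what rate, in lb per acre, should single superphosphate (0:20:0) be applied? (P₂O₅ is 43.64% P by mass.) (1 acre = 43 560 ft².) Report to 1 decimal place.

349.4 lb of product per acre

As P₂O₅: 0.7 / 0.4364 = 1.60403 lb per 1000 ft².
Product per 1000 ft² = 1.60403 / 20% = 8.02016 lb.
Convert to per acre: 8.02016 × 43.56 = 349.358 lb.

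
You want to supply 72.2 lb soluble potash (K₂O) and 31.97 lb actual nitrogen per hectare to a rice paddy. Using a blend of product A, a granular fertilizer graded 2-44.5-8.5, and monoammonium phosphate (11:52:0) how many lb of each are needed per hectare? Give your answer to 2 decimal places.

849.41 lb product A, 136.20 lb monoammonium phosphate

Per-hectare balance (a = product A, b = monoammonium phosphate):
K₂O: 0.085·a + 0·b = 72.2
N: 0.02·a + 0.11·b = 31.97
Eliminate a: (row1) − 0.085/0.02·(row2) → -0.4675·b = -63.6725, so b = 136.198.
Back-substitute: a = (72.2 − 0·136.198) / 0.085 = 849.412.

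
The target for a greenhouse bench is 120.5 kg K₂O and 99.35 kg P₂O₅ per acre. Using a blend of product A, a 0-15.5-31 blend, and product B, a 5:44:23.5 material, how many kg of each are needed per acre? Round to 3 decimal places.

Per-acre balance (a = product A, b = product B):
K₂O: 0.31·a + 0.235·b = 120.5
P₂O₅: 0.155·a + 0.44·b = 99.35
Solving simultaneously: a = 296.8017, b = 121.2403.

296.802 kg product A, 121.240 kg product B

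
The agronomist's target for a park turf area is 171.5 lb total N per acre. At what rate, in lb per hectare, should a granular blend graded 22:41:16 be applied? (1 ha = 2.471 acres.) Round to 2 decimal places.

Product per acre = 171.5 / 22% = 779.545 lb.
Convert to per hectare: 779.545 × 2.471 = 1926.257 lb.

1926.26 lb of product per hectare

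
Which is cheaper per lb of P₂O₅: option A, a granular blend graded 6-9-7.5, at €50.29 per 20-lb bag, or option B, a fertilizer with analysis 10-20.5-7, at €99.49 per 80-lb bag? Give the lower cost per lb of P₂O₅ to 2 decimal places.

option A: P₂O₅ per bag = 20 × 9% = 1.8 lb; cost = 50.29 / 1.8 = €27.9389/lb P₂O₅.
option B: P₂O₅ per bag = 80 × 20.5% = 16.4 lb; cost = 99.49 / 16.4 = €6.0665/lb P₂O₅.
option B is cheaper.

€6.07 per lb P₂O₅ (option B)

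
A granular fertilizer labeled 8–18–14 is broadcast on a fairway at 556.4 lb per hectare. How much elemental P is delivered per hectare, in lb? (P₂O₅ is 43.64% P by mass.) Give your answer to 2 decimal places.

P₂O₅ per hectare = 556.4 × 18% = 100.152 lb.
Elemental P = 100.152 × 0.4364 = 43.7063 lb per hectare.

43.71 lb P per hectare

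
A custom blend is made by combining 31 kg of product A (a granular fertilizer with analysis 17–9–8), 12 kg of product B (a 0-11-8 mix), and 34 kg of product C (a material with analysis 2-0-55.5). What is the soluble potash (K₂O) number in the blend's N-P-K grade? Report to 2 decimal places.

28.97% K₂O

Total mass = 31 + 12 + 34 = 77 kg.
K₂O mass = 8%×31 + 8%×12 + 55.5%×34 = 22.31 kg.
% K₂O = 22.31 / 77 = 28.974%.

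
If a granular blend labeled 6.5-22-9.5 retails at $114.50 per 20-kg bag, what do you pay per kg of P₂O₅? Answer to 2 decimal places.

P₂O₅ in bag = 20 × 22% = 4.4 kg.
Cost per kg P₂O₅ = $114.50 / 4.4 = $26.0227.

$26.02 per kg P₂O₅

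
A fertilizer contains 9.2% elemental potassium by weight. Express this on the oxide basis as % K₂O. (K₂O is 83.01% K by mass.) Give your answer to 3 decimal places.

11.083% K₂O

%K₂O = 9.2 / 0.8301 = 11.083002%.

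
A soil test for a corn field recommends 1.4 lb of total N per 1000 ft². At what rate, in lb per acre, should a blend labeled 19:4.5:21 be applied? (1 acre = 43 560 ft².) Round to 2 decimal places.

320.97 lb of product per acre

Product per 1000 ft² = 1.4 / 19% = 7.36842 lb.
Convert to per acre: 7.36842 × 43.56 = 320.968 lb.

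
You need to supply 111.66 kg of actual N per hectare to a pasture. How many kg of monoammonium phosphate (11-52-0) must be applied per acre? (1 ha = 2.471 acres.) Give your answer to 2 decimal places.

Product per hectare = 111.66 / 11% = 1015.09 kg.
Convert to per acre: 1015.09 × 0.404694 = 410.802 kg.

410.80 kg of product per acre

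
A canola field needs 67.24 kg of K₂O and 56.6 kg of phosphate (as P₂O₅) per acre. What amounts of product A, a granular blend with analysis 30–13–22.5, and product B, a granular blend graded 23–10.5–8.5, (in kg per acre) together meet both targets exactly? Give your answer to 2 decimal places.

Let a = kg of product A, b = kg of product B (per acre).
K₂O: 0.225·a + 0.085·b = 67.24
P₂O₅: 0.13·a + 0.105·b = 56.6
Eliminate a: (row1) − 0.225/0.13·(row2) → -0.0967308·b = -30.7215, so b = 317.598.
Back-substitute: a = (67.24 − 0.085·317.598) / 0.225 = 178.863.

178.86 kg product A, 317.60 kg product B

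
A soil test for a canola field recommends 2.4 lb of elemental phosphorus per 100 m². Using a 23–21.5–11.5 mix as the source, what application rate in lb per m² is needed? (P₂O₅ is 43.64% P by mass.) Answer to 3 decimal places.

0.256 lb of product per sq m

As P₂O₅: 2.4 / 0.4364 = 5.49954 lb per 100 m².
Product per 100 m² = 5.49954 / 21.5% = 25.5793 lb.
Convert to per m²: 25.5793 × 0.01 = 0.255793 lb.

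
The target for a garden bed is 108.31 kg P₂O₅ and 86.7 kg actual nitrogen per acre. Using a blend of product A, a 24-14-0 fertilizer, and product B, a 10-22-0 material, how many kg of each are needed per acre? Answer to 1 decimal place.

212.4 kg product A, 357.1 kg product B

Per-acre balance (a = product A, b = product B):
P₂O₅: 0.14·a + 0.22·b = 108.31
N: 0.24·a + 0.1·b = 86.7
From row1: a = (108.31 − 0.22·b) / 0.14.
Into row2: 0.24·(108.31 − 0.22·b)/0.14 + 0.1·b = 86.7 → b = 357.124, a = 212.448.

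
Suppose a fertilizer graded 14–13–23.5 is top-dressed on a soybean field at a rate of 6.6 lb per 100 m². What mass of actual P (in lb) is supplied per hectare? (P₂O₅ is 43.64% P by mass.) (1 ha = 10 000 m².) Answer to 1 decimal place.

37.4 lb P per hectare

P₂O₅ per 100 m² = 6.6 × 13% = 0.858 lb.
Elemental P = 0.858 × 0.4364 = 0.374431 lb per 100 m².
Convert to per hectare: 0.374431 × 100 = 37.4431 lb.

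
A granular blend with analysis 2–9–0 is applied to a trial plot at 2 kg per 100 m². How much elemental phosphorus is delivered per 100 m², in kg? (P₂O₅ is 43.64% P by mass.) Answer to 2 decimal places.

P₂O₅ per 100 m² = 2 × 9% = 0.18 kg.
Elemental P = 0.18 × 0.4364 = 0.078552 kg per 100 m².

0.08 kg P per hundred sq m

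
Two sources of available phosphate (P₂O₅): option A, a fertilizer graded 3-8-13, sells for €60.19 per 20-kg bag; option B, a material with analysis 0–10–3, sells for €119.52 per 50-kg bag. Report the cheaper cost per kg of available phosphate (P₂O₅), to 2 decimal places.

€23.90 per kg P₂O₅ (option B)

option A: P₂O₅ per bag = 20 × 8% = 1.6 kg; cost = 60.19 / 1.6 = €37.6187/kg P₂O₅.
option B: P₂O₅ per bag = 50 × 10% = 5 kg; cost = 119.52 / 5 = €23.9040/kg P₂O₅.
option B is cheaper.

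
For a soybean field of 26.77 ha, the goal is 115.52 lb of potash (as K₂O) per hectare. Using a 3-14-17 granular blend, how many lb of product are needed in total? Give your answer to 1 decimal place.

18191.0 lb

Product per hectare = 115.52 / 17% = 679.529 lb.
Total product = 679.529 × 26.77 = 18191.002 lb.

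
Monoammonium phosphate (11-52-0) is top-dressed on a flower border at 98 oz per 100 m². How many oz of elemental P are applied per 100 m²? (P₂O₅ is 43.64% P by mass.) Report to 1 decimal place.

22.2 oz P per hundred sq m

P₂O₅ per 100 m² = 98 × 52% = 50.96 oz.
Elemental P = 50.96 × 0.4364 = 22.2389 oz per 100 m².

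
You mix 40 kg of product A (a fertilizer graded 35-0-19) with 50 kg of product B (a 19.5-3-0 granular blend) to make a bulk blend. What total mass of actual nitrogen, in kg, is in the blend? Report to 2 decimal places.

23.75 kg N

N mass = 35%×40 + 19.5%×50 = 23.75 kg.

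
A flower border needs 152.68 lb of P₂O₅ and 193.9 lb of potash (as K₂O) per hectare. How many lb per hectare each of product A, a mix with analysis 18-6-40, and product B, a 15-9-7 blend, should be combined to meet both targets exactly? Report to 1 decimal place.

With a, b = lb per hectare of product A and product B:
P₂O₅: 0.06·a + 0.09·b = 152.68
K₂O: 0.4·a + 0.07·b = 193.9
Solving simultaneously: a = 212.686, b = 1554.65.

212.7 lb product A, 1554.7 lb product B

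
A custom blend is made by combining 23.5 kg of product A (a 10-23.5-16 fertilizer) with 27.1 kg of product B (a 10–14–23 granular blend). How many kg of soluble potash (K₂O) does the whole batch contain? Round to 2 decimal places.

K₂O mass = 16%×23.5 + 23%×27.1 = 9.993 kg.

9.99 kg K₂O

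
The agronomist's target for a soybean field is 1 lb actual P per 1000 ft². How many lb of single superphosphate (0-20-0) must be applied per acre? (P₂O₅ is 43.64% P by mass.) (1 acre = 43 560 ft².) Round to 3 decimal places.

As P₂O₅: 1 / 0.4364 = 2.29148 lb per 1000 ft².
Product per 1000 ft² = 2.29148 / 20% = 11.4574 lb.
Convert to per acre: 11.4574 × 43.56 = 499.0834 lb.

499.083 lb of product per acre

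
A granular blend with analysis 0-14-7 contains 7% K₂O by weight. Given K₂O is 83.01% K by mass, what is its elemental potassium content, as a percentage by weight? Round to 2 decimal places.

%K = 7 × 0.8301 = 5.8107%.

5.81% K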